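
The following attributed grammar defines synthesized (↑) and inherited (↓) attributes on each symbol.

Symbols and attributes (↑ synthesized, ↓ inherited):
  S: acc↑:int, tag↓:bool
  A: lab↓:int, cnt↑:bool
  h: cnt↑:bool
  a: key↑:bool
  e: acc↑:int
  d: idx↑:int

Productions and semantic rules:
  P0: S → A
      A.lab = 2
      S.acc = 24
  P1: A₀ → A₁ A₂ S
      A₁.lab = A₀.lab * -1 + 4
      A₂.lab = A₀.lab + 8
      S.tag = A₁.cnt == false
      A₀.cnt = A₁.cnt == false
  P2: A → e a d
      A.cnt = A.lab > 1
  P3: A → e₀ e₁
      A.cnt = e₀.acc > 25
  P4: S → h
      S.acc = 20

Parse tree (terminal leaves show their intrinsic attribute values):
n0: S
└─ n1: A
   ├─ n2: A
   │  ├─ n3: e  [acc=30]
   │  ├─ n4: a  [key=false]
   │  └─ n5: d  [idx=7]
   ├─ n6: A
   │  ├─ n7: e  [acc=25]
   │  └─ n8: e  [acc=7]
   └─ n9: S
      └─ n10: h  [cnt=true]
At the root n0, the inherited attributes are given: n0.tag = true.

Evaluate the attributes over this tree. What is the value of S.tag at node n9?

1. n0.tag = true  [given at root]
2. n1.lab = 2  [2]
3. n2.lab = 2  [A₀.lab * -1 + 4]
4. n3.acc = 30  [terminal]
5. n4.key = false  [terminal]
6. n5.idx = 7  [terminal]
7. n2.cnt = true  [A.lab > 1]
8. n6.lab = 10  [A₀.lab + 8]
9. n7.acc = 25  [terminal]
10. n8.acc = 7  [terminal]
11. n6.cnt = false  [e₀.acc > 25]
12. n9.tag = false  [A₁.cnt == false]
13. n10.cnt = true  [terminal]
14. n9.acc = 20  [20]
15. n1.cnt = false  [A₁.cnt == false]
16. n0.acc = 24  [24]

false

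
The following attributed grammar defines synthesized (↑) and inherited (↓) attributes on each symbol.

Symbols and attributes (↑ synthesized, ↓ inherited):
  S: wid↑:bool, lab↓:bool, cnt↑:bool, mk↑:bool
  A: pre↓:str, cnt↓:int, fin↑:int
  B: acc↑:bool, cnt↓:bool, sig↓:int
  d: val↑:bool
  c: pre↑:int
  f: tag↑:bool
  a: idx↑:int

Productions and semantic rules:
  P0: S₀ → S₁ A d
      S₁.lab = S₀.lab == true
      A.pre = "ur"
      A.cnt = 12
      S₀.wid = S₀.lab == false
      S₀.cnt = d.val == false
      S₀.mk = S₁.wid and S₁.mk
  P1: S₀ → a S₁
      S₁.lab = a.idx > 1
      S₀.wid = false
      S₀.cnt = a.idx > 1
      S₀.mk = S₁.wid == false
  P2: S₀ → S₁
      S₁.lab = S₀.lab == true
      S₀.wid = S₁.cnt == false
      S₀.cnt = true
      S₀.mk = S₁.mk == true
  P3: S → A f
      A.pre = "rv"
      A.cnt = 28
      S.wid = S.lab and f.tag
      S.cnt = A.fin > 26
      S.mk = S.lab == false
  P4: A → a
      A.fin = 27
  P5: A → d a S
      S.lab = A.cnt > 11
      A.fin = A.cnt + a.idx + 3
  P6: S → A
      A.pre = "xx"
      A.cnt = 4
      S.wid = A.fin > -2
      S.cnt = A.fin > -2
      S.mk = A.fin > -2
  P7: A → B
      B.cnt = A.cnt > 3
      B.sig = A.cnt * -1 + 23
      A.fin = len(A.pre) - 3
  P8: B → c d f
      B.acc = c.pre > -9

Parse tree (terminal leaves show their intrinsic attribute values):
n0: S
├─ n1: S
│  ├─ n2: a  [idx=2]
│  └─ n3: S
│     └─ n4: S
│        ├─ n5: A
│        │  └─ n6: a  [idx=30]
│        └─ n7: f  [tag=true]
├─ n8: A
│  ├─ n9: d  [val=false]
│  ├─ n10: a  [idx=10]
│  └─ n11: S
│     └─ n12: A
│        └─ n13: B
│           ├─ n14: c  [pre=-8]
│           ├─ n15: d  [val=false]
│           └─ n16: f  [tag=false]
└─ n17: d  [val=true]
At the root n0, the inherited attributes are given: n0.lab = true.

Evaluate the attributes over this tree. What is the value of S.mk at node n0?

false

1. n0.lab = true  [given at root]
2. n1.lab = true  [S₀.lab == true]
3. n2.idx = 2  [terminal]
4. n3.lab = true  [a.idx > 1]
5. n4.lab = true  [S₀.lab == true]
6. n5.pre = "rv"  ["rv"]
7. n5.cnt = 28  [28]
8. n6.idx = 30  [terminal]
9. n5.fin = 27  [27]
10. n7.tag = true  [terminal]
11. n4.wid = true  [S.lab and f.tag]
12. n4.cnt = true  [A.fin > 26]
13. n4.mk = false  [S.lab == false]
14. n3.wid = false  [S₁.cnt == false]
15. n3.cnt = true  [true]
16. n3.mk = false  [S₁.mk == true]
17. n1.wid = false  [false]
18. n1.cnt = true  [a.idx > 1]
19. n1.mk = true  [S₁.wid == false]
20. n8.pre = "ur"  ["ur"]
21. n8.cnt = 12  [12]
22. n9.val = false  [terminal]
23. n10.idx = 10  [terminal]
24. n11.lab = true  [A.cnt > 11]
25. n12.pre = "xx"  ["xx"]
26. n12.cnt = 4  [4]
27. n13.cnt = true  [A.cnt > 3]
28. n13.sig = 19  [A.cnt * -1 + 23]
29. n14.pre = -8  [terminal]
30. n15.val = false  [terminal]
31. n16.tag = false  [terminal]
32. n13.acc = true  [c.pre > -9]
33. n12.fin = -1  [len(A.pre) - 3]
34. n11.wid = true  [A.fin > -2]
35. n11.cnt = true  [A.fin > -2]
36. n11.mk = true  [A.fin > -2]
37. n8.fin = 25  [A.cnt + a.idx + 3]
38. n17.val = true  [terminal]
39. n0.wid = false  [S₀.lab == false]
40. n0.cnt = false  [d.val == false]
41. n0.mk = false  [S₁.wid and S₁.mk]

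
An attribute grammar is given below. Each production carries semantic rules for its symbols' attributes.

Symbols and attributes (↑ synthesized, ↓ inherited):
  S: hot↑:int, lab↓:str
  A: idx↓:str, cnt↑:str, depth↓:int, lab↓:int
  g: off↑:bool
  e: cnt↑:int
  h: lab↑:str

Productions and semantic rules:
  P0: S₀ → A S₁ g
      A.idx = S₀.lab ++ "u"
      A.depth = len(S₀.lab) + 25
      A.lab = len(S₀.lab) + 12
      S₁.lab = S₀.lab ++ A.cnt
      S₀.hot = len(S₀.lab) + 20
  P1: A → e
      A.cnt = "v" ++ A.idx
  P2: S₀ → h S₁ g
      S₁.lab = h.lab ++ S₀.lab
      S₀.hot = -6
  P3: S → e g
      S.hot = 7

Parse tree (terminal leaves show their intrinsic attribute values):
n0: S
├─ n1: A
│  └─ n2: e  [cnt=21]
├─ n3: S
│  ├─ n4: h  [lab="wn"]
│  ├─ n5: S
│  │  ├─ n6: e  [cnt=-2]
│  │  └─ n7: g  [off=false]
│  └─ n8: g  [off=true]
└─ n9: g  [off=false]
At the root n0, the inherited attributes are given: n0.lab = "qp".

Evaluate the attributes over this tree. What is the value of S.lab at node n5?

"wnqpvqpu"

1. n0.lab = "qp"  [given at root]
2. n1.idx = "qpu"  [S₀.lab ++ "u"]
3. n1.depth = 27  [len(S₀.lab) + 25]
4. n1.lab = 14  [len(S₀.lab) + 12]
5. n2.cnt = 21  [terminal]
6. n1.cnt = "vqpu"  ["v" ++ A.idx]
7. n3.lab = "qpvqpu"  [S₀.lab ++ A.cnt]
8. n4.lab = "wn"  [terminal]
9. n5.lab = "wnqpvqpu"  [h.lab ++ S₀.lab]
10. n6.cnt = -2  [terminal]
11. n7.off = false  [terminal]
12. n5.hot = 7  [7]
13. n8.off = true  [terminal]
14. n3.hot = -6  [-6]
15. n9.off = false  [terminal]
16. n0.hot = 22  [len(S₀.lab) + 20]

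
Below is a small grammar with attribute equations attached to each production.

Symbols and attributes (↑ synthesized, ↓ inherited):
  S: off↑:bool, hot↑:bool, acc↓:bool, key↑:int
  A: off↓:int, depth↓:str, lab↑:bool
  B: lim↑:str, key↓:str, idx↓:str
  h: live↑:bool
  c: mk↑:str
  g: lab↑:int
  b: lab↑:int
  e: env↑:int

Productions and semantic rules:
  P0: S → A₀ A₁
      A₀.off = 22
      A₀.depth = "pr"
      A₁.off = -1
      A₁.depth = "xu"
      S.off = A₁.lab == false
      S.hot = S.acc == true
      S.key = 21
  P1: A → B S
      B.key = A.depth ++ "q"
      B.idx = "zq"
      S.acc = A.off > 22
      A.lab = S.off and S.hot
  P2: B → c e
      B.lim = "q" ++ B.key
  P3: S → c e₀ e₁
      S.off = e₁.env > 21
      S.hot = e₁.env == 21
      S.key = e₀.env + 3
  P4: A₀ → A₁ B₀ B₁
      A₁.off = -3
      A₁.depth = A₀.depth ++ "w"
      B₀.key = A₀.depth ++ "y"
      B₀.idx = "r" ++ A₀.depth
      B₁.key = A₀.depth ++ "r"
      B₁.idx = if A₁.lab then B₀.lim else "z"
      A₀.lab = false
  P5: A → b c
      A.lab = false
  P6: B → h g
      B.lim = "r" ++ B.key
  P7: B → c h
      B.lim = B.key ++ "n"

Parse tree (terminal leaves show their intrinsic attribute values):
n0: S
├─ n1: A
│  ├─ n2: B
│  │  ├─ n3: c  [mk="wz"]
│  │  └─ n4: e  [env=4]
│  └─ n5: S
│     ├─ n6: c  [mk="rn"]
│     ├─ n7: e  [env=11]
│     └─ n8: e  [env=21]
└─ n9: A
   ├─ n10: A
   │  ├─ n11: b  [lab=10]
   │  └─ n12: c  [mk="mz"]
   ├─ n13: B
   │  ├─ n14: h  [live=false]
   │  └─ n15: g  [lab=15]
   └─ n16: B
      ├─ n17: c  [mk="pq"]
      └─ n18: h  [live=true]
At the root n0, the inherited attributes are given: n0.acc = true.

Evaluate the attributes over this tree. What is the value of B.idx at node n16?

1. n0.acc = true  [given at root]
2. n1.off = 22  [22]
3. n1.depth = "pr"  ["pr"]
4. n2.key = "prq"  [A.depth ++ "q"]
5. n2.idx = "zq"  ["zq"]
6. n3.mk = "wz"  [terminal]
7. n4.env = 4  [terminal]
8. n2.lim = "qprq"  ["q" ++ B.key]
9. n5.acc = false  [A.off > 22]
10. n6.mk = "rn"  [terminal]
11. n7.env = 11  [terminal]
12. n8.env = 21  [terminal]
13. n5.off = false  [e₁.env > 21]
14. n5.hot = true  [e₁.env == 21]
15. n5.key = 14  [e₀.env + 3]
16. n1.lab = false  [S.off and S.hot]
17. n9.off = -1  [-1]
18. n9.depth = "xu"  ["xu"]
19. n10.off = -3  [-3]
20. n10.depth = "xuw"  [A₀.depth ++ "w"]
21. n11.lab = 10  [terminal]
22. n12.mk = "mz"  [terminal]
23. n10.lab = false  [false]
24. n13.key = "xuy"  [A₀.depth ++ "y"]
25. n13.idx = "rxu"  ["r" ++ A₀.depth]
26. n14.live = false  [terminal]
27. n15.lab = 15  [terminal]
28. n13.lim = "rxuy"  ["r" ++ B.key]
29. n16.key = "xur"  [A₀.depth ++ "r"]
30. n16.idx = "z"  [if A₁.lab then B₀.lim else "z"]
31. n17.mk = "pq"  [terminal]
32. n18.live = true  [terminal]
33. n16.lim = "xurn"  [B.key ++ "n"]
34. n9.lab = false  [false]
35. n0.off = true  [A₁.lab == false]
36. n0.hot = true  [S.acc == true]
37. n0.key = 21  [21]

"z"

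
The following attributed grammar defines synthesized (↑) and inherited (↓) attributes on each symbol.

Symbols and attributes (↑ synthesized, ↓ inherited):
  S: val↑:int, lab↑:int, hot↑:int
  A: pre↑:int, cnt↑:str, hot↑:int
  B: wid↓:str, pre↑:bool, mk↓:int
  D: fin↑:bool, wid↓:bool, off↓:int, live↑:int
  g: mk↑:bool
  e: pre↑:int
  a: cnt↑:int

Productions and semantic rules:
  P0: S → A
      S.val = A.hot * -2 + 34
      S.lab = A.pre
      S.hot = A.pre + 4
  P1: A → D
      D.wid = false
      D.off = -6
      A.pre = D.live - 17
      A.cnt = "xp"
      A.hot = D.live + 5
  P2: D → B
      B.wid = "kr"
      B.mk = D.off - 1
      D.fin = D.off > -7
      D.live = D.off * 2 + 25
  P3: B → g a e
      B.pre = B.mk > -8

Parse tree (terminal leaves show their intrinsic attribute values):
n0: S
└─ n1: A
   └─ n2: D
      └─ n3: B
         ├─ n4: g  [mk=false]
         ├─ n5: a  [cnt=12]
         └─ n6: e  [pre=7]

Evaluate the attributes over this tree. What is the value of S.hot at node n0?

1. n2.wid = false  [false]
2. n2.off = -6  [-6]
3. n3.wid = "kr"  ["kr"]
4. n3.mk = -7  [D.off - 1]
5. n4.mk = false  [terminal]
6. n5.cnt = 12  [terminal]
7. n6.pre = 7  [terminal]
8. n3.pre = true  [B.mk > -8]
9. n2.fin = true  [D.off > -7]
10. n2.live = 13  [D.off * 2 + 25]
11. n1.pre = -4  [D.live - 17]
12. n1.cnt = "xp"  ["xp"]
13. n1.hot = 18  [D.live + 5]
14. n0.val = -2  [A.hot * -2 + 34]
15. n0.lab = -4  [A.pre]
16. n0.hot = 0  [A.pre + 4]

0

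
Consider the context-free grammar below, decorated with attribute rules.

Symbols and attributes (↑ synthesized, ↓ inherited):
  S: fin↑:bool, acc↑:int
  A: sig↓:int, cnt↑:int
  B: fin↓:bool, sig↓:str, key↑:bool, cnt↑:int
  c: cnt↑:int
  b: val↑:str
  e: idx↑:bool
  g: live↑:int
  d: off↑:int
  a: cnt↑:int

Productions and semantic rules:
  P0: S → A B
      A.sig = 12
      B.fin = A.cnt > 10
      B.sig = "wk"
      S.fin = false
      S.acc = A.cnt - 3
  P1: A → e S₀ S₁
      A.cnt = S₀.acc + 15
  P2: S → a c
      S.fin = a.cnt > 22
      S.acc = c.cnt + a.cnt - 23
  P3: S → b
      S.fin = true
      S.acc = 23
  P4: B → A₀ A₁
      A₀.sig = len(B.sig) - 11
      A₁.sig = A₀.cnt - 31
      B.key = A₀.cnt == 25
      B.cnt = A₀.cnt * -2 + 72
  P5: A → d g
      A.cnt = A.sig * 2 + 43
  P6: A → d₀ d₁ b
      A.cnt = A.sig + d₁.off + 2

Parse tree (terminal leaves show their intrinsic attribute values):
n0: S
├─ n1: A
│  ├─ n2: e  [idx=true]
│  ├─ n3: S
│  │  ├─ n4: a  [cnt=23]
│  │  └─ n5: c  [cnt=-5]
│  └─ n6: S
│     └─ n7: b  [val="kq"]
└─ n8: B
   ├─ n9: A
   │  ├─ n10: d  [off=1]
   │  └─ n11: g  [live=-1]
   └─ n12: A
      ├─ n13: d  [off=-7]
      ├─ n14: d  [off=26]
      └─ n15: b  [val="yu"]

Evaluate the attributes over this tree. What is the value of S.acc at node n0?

1. n1.sig = 12  [12]
2. n2.idx = true  [terminal]
3. n4.cnt = 23  [terminal]
4. n5.cnt = -5  [terminal]
5. n3.fin = true  [a.cnt > 22]
6. n3.acc = -5  [c.cnt + a.cnt - 23]
7. n7.val = "kq"  [terminal]
8. n6.fin = true  [true]
9. n6.acc = 23  [23]
10. n1.cnt = 10  [S₀.acc + 15]
11. n8.fin = false  [A.cnt > 10]
12. n8.sig = "wk"  ["wk"]
13. n9.sig = -9  [len(B.sig) - 11]
14. n10.off = 1  [terminal]
15. n11.live = -1  [terminal]
16. n9.cnt = 25  [A.sig * 2 + 43]
17. n12.sig = -6  [A₀.cnt - 31]
18. n13.off = -7  [terminal]
19. n14.off = 26  [terminal]
20. n15.val = "yu"  [terminal]
21. n12.cnt = 22  [A.sig + d₁.off + 2]
22. n8.key = true  [A₀.cnt == 25]
23. n8.cnt = 22  [A₀.cnt * -2 + 72]
24. n0.fin = false  [false]
25. n0.acc = 7  [A.cnt - 3]

7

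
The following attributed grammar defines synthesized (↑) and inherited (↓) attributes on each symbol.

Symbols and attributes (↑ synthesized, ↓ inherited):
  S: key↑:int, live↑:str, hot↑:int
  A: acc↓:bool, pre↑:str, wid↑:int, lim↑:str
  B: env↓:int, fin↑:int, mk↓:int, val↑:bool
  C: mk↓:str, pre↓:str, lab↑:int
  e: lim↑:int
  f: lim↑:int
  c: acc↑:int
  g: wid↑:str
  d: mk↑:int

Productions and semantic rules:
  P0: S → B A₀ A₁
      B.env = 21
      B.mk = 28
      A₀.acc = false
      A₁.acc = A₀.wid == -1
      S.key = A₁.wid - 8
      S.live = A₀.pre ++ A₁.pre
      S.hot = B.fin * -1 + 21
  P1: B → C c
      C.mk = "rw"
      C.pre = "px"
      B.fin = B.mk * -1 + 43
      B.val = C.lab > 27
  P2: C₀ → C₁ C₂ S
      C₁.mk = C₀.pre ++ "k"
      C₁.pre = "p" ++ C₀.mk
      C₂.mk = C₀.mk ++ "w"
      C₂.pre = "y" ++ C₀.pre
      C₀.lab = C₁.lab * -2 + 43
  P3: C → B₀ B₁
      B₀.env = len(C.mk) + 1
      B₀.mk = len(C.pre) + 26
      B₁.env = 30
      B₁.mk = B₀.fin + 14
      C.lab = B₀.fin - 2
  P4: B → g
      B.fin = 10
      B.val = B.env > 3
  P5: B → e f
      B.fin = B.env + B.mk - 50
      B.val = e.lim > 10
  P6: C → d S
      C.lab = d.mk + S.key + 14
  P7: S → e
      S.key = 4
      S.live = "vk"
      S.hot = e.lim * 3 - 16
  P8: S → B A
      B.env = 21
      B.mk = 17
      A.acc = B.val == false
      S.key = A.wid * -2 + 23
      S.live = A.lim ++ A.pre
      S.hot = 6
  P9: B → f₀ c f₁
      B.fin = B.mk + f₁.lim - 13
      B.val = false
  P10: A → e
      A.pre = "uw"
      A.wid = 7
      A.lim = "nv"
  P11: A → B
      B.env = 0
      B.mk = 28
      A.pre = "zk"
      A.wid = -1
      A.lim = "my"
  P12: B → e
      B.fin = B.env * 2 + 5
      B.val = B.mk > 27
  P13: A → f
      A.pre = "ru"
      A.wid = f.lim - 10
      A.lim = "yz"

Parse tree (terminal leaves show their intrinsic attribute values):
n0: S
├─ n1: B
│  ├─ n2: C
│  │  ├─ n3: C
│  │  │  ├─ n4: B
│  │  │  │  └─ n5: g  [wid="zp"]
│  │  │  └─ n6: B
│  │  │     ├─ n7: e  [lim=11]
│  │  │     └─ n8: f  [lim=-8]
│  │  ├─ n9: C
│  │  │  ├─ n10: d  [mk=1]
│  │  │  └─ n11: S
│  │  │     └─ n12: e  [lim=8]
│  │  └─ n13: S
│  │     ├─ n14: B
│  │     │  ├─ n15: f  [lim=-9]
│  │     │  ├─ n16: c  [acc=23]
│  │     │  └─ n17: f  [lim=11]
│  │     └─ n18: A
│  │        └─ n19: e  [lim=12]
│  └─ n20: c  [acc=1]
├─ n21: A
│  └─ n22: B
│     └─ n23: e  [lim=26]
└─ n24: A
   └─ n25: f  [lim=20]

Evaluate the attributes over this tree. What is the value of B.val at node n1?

1. n1.env = 21  [21]
2. n1.mk = 28  [28]
3. n2.mk = "rw"  ["rw"]
4. n2.pre = "px"  ["px"]
5. n3.mk = "pxk"  [C₀.pre ++ "k"]
6. n3.pre = "prw"  ["p" ++ C₀.mk]
7. n4.env = 4  [len(C.mk) + 1]
8. n4.mk = 29  [len(C.pre) + 26]
9. n5.wid = "zp"  [terminal]
10. n4.fin = 10  [10]
11. n4.val = true  [B.env > 3]
12. n6.env = 30  [30]
13. n6.mk = 24  [B₀.fin + 14]
14. n7.lim = 11  [terminal]
15. n8.lim = -8  [terminal]
16. n6.fin = 4  [B.env + B.mk - 50]
17. n6.val = true  [e.lim > 10]
18. n3.lab = 8  [B₀.fin - 2]
19. n9.mk = "rww"  [C₀.mk ++ "w"]
20. n9.pre = "ypx"  ["y" ++ C₀.pre]
21. n10.mk = 1  [terminal]
22. n12.lim = 8  [terminal]
23. n11.key = 4  [4]
24. n11.live = "vk"  ["vk"]
25. n11.hot = 8  [e.lim * 3 - 16]
26. n9.lab = 19  [d.mk + S.key + 14]
27. n14.env = 21  [21]
28. n14.mk = 17  [17]
29. n15.lim = -9  [terminal]
30. n16.acc = 23  [terminal]
31. n17.lim = 11  [terminal]
32. n14.fin = 15  [B.mk + f₁.lim - 13]
33. n14.val = false  [false]
34. n18.acc = true  [B.val == false]
35. n19.lim = 12  [terminal]
36. n18.pre = "uw"  ["uw"]
37. n18.wid = 7  [7]
38. n18.lim = "nv"  ["nv"]
39. n13.key = 9  [A.wid * -2 + 23]
40. n13.live = "nvuw"  [A.lim ++ A.pre]
41. n13.hot = 6  [6]
42. n2.lab = 27  [C₁.lab * -2 + 43]
43. n20.acc = 1  [terminal]
44. n1.fin = 15  [B.mk * -1 + 43]
45. n1.val = false  [C.lab > 27]
46. n21.acc = false  [false]
47. n22.env = 0  [0]
48. n22.mk = 28  [28]
49. n23.lim = 26  [terminal]
50. n22.fin = 5  [B.env * 2 + 5]
51. n22.val = true  [B.mk > 27]
52. n21.pre = "zk"  ["zk"]
53. n21.wid = -1  [-1]
54. n21.lim = "my"  ["my"]
55. n24.acc = true  [A₀.wid == -1]
56. n25.lim = 20  [terminal]
57. n24.pre = "ru"  ["ru"]
58. n24.wid = 10  [f.lim - 10]
59. n24.lim = "yz"  ["yz"]
60. n0.key = 2  [A₁.wid - 8]
61. n0.live = "zkru"  [A₀.pre ++ A₁.pre]
62. n0.hot = 6  [B.fin * -1 + 21]

false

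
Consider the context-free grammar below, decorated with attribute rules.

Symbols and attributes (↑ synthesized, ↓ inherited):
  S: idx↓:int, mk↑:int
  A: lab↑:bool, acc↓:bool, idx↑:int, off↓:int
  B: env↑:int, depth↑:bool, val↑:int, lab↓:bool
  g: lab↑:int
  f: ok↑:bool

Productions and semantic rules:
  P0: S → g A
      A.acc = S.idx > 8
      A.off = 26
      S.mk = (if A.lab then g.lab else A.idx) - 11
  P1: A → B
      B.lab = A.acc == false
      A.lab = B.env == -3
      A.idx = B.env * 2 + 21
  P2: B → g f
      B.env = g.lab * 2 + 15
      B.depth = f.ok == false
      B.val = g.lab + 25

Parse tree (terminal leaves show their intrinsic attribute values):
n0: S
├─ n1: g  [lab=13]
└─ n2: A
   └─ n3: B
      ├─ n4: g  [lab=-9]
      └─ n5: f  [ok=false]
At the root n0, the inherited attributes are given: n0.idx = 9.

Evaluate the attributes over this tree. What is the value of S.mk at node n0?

1. n0.idx = 9  [given at root]
2. n1.lab = 13  [terminal]
3. n2.acc = true  [S.idx > 8]
4. n2.off = 26  [26]
5. n3.lab = false  [A.acc == false]
6. n4.lab = -9  [terminal]
7. n5.ok = false  [terminal]
8. n3.env = -3  [g.lab * 2 + 15]
9. n3.depth = true  [f.ok == false]
10. n3.val = 16  [g.lab + 25]
11. n2.lab = true  [B.env == -3]
12. n2.idx = 15  [B.env * 2 + 21]
13. n0.mk = 2  [(if A.lab then g.lab else A.idx) - 11]

2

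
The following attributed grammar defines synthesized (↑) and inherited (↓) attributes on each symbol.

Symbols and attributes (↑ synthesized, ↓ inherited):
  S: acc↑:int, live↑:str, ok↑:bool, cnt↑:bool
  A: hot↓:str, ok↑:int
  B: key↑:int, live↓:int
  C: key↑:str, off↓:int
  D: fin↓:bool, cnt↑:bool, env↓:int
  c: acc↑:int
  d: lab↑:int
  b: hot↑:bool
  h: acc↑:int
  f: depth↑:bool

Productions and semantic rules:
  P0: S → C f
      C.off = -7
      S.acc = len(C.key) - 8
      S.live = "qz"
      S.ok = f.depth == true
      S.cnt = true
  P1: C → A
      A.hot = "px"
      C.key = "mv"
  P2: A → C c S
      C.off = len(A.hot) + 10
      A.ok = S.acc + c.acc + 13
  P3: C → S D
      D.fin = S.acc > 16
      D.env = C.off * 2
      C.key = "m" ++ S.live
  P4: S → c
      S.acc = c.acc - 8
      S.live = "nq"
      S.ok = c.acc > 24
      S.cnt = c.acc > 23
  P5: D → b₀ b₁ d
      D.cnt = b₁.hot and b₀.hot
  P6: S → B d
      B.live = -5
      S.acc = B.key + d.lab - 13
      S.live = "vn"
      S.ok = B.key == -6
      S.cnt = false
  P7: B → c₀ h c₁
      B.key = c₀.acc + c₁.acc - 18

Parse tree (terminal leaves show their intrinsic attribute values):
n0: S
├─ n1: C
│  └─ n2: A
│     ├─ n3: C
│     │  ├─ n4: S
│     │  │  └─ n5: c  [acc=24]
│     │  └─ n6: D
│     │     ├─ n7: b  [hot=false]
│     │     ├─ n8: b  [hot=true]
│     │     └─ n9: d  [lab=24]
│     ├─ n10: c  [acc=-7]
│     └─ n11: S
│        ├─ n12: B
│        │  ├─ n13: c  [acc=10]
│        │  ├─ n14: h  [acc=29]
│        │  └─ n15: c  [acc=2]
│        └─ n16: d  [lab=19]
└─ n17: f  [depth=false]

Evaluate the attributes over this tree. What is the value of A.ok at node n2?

1. n1.off = -7  [-7]
2. n2.hot = "px"  ["px"]
3. n3.off = 12  [len(A.hot) + 10]
4. n5.acc = 24  [terminal]
5. n4.acc = 16  [c.acc - 8]
6. n4.live = "nq"  ["nq"]
7. n4.ok = false  [c.acc > 24]
8. n4.cnt = true  [c.acc > 23]
9. n6.fin = false  [S.acc > 16]
10. n6.env = 24  [C.off * 2]
11. n7.hot = false  [terminal]
12. n8.hot = true  [terminal]
13. n9.lab = 24  [terminal]
14. n6.cnt = false  [b₁.hot and b₀.hot]
15. n3.key = "mnq"  ["m" ++ S.live]
16. n10.acc = -7  [terminal]
17. n12.live = -5  [-5]
18. n13.acc = 10  [terminal]
19. n14.acc = 29  [terminal]
20. n15.acc = 2  [terminal]
21. n12.key = -6  [c₀.acc + c₁.acc - 18]
22. n16.lab = 19  [terminal]
23. n11.acc = 0  [B.key + d.lab - 13]
24. n11.live = "vn"  ["vn"]
25. n11.ok = true  [B.key == -6]
26. n11.cnt = false  [false]
27. n2.ok = 6  [S.acc + c.acc + 13]
28. n1.key = "mv"  ["mv"]
29. n17.depth = false  [terminal]
30. n0.acc = -6  [len(C.key) - 8]
31. n0.live = "qz"  ["qz"]
32. n0.ok = false  [f.depth == true]
33. n0.cnt = true  [true]

6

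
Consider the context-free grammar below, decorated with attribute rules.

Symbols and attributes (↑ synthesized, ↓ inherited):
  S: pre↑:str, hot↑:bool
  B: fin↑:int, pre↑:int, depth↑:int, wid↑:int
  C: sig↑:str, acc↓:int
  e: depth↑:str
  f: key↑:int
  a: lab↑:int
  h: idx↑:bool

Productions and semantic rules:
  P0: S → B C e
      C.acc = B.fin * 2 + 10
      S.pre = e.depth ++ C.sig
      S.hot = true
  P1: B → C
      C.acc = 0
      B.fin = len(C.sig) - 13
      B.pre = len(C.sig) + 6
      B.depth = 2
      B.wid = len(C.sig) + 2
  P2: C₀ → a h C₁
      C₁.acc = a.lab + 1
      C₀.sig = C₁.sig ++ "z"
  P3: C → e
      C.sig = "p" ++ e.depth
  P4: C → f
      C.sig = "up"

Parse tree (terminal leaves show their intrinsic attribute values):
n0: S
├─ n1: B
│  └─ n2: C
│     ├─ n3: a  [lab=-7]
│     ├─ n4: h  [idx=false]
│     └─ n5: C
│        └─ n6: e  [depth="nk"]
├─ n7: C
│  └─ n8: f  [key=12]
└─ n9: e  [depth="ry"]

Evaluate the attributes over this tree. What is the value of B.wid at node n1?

1. n2.acc = 0  [0]
2. n3.lab = -7  [terminal]
3. n4.idx = false  [terminal]
4. n5.acc = -6  [a.lab + 1]
5. n6.depth = "nk"  [terminal]
6. n5.sig = "pnk"  ["p" ++ e.depth]
7. n2.sig = "pnkz"  [C₁.sig ++ "z"]
8. n1.fin = -9  [len(C.sig) - 13]
9. n1.pre = 10  [len(C.sig) + 6]
10. n1.depth = 2  [2]
11. n1.wid = 6  [len(C.sig) + 2]
12. n7.acc = -8  [B.fin * 2 + 10]
13. n8.key = 12  [terminal]
14. n7.sig = "up"  ["up"]
15. n9.depth = "ry"  [terminal]
16. n0.pre = "ryup"  [e.depth ++ C.sig]
17. n0.hot = true  [true]

6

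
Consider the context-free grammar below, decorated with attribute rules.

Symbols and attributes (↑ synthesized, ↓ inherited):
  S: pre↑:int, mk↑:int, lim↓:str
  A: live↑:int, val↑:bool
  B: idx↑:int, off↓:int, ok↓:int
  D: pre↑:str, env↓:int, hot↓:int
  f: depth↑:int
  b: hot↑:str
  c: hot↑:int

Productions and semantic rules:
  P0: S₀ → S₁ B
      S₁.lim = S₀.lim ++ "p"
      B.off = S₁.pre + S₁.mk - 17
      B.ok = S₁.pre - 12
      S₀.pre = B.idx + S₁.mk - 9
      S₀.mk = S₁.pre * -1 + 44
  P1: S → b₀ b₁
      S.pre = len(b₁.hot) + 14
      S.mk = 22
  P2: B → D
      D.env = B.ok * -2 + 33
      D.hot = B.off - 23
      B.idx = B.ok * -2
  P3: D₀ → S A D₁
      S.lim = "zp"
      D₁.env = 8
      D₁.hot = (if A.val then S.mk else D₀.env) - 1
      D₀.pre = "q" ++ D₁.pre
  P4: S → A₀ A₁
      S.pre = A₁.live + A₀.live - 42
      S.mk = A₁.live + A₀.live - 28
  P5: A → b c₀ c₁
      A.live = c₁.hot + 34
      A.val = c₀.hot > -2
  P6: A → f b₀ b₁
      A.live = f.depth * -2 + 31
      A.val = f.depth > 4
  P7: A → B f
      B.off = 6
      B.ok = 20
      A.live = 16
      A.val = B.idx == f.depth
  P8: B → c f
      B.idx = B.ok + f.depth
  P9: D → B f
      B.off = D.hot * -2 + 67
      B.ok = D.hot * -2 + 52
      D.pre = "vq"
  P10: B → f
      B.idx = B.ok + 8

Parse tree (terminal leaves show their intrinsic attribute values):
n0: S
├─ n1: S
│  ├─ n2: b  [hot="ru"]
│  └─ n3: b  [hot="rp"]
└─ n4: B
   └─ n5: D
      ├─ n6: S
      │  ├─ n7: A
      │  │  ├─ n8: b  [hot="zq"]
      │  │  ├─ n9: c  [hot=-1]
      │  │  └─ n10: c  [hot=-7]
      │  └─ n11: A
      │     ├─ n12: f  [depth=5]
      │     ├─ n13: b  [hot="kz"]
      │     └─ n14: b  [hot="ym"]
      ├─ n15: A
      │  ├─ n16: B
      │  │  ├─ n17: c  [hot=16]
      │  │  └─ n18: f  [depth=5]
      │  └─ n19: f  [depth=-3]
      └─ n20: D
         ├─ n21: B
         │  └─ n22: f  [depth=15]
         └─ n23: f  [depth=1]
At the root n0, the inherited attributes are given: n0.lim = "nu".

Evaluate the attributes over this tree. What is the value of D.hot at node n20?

1. n0.lim = "nu"  [given at root]
2. n1.lim = "nup"  [S₀.lim ++ "p"]
3. n2.hot = "ru"  [terminal]
4. n3.hot = "rp"  [terminal]
5. n1.pre = 16  [len(b₁.hot) + 14]
6. n1.mk = 22  [22]
7. n4.off = 21  [S₁.pre + S₁.mk - 17]
8. n4.ok = 4  [S₁.pre - 12]
9. n5.env = 25  [B.ok * -2 + 33]
10. n5.hot = -2  [B.off - 23]
11. n6.lim = "zp"  ["zp"]
12. n8.hot = "zq"  [terminal]
13. n9.hot = -1  [terminal]
14. n10.hot = -7  [terminal]
15. n7.live = 27  [c₁.hot + 34]
16. n7.val = true  [c₀.hot > -2]
17. n12.depth = 5  [terminal]
18. n13.hot = "kz"  [terminal]
19. n14.hot = "ym"  [terminal]
20. n11.live = 21  [f.depth * -2 + 31]
21. n11.val = true  [f.depth > 4]
22. n6.pre = 6  [A₁.live + A₀.live - 42]
23. n6.mk = 20  [A₁.live + A₀.live - 28]
24. n16.off = 6  [6]
25. n16.ok = 20  [20]
26. n17.hot = 16  [terminal]
27. n18.depth = 5  [terminal]
28. n16.idx = 25  [B.ok + f.depth]
29. n19.depth = -3  [terminal]
30. n15.live = 16  [16]
31. n15.val = false  [B.idx == f.depth]
32. n20.env = 8  [8]
33. n20.hot = 24  [(if A.val then S.mk else D₀.env) - 1]
34. n21.off = 19  [D.hot * -2 + 67]
35. n21.ok = 4  [D.hot * -2 + 52]
36. n22.depth = 15  [terminal]
37. n21.idx = 12  [B.ok + 8]
38. n23.depth = 1  [terminal]
39. n20.pre = "vq"  ["vq"]
40. n5.pre = "qvq"  ["q" ++ D₁.pre]
41. n4.idx = -8  [B.ok * -2]
42. n0.pre = 5  [B.idx + S₁.mk - 9]
43. n0.mk = 28  [S₁.pre * -1 + 44]

24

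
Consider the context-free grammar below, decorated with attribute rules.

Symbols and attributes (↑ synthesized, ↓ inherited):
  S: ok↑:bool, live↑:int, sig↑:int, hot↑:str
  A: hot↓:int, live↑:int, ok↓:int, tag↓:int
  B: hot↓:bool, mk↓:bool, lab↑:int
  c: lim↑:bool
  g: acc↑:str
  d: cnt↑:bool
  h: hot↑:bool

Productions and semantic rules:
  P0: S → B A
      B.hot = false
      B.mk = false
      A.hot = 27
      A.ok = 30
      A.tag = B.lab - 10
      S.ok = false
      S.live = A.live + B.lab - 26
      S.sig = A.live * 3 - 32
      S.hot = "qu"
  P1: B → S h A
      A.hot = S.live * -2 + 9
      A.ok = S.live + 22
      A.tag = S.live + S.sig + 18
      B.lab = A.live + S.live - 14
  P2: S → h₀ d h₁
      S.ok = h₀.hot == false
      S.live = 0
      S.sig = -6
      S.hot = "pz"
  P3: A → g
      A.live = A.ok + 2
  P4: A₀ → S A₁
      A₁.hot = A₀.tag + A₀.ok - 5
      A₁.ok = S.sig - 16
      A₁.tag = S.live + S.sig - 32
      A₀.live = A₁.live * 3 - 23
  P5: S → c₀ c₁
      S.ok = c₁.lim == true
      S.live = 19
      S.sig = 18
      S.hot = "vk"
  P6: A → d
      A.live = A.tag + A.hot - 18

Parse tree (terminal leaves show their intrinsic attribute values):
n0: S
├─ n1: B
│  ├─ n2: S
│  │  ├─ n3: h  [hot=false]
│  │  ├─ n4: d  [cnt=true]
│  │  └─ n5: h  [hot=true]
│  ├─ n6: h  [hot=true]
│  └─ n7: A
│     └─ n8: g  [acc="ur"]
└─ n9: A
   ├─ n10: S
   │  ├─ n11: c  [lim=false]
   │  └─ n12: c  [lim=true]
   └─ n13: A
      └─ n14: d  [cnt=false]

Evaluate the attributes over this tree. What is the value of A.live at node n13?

1. n1.hot = false  [false]
2. n1.mk = false  [false]
3. n3.hot = false  [terminal]
4. n4.cnt = true  [terminal]
5. n5.hot = true  [terminal]
6. n2.ok = true  [h₀.hot == false]
7. n2.live = 0  [0]
8. n2.sig = -6  [-6]
9. n2.hot = "pz"  ["pz"]
10. n6.hot = true  [terminal]
11. n7.hot = 9  [S.live * -2 + 9]
12. n7.ok = 22  [S.live + 22]
13. n7.tag = 12  [S.live + S.sig + 18]
14. n8.acc = "ur"  [terminal]
15. n7.live = 24  [A.ok + 2]
16. n1.lab = 10  [A.live + S.live - 14]
17. n9.hot = 27  [27]
18. n9.ok = 30  [30]
19. n9.tag = 0  [B.lab - 10]
20. n11.lim = false  [terminal]
21. n12.lim = true  [terminal]
22. n10.ok = true  [c₁.lim == true]
23. n10.live = 19  [19]
24. n10.sig = 18  [18]
25. n10.hot = "vk"  ["vk"]
26. n13.hot = 25  [A₀.tag + A₀.ok - 5]
27. n13.ok = 2  [S.sig - 16]
28. n13.tag = 5  [S.live + S.sig - 32]
29. n14.cnt = false  [terminal]
30. n13.live = 12  [A.tag + A.hot - 18]
31. n9.live = 13  [A₁.live * 3 - 23]
32. n0.ok = false  [false]
33. n0.live = -3  [A.live + B.lab - 26]
34. n0.sig = 7  [A.live * 3 - 32]
35. n0.hot = "qu"  ["qu"]

12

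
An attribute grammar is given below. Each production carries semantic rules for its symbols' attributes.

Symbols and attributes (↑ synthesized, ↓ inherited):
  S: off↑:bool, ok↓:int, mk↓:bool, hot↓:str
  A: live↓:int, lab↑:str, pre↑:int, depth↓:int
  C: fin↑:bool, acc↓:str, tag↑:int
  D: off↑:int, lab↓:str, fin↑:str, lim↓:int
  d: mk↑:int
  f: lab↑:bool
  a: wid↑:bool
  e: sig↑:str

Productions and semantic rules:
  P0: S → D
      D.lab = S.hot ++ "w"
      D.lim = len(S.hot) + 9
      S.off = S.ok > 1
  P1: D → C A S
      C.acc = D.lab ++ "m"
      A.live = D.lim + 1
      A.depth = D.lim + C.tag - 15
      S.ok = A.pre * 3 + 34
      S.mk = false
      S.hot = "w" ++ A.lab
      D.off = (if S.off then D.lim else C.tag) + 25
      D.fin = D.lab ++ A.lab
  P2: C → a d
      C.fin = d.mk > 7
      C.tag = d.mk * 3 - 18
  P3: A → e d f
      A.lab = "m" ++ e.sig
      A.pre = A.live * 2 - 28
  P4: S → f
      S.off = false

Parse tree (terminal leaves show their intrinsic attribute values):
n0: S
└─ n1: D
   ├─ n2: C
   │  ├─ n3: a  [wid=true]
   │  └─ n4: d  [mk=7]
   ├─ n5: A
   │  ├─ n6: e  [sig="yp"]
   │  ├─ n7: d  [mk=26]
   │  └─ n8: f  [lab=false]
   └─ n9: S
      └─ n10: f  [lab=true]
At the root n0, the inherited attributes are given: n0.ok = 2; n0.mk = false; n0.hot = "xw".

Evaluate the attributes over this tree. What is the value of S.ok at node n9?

22

1. n0.ok = 2  [given at root]
2. n0.mk = false  [given at root]
3. n0.hot = "xw"  [given at root]
4. n1.lab = "xww"  [S.hot ++ "w"]
5. n1.lim = 11  [len(S.hot) + 9]
6. n2.acc = "xwwm"  [D.lab ++ "m"]
7. n3.wid = true  [terminal]
8. n4.mk = 7  [terminal]
9. n2.fin = false  [d.mk > 7]
10. n2.tag = 3  [d.mk * 3 - 18]
11. n5.live = 12  [D.lim + 1]
12. n5.depth = -1  [D.lim + C.tag - 15]
13. n6.sig = "yp"  [terminal]
14. n7.mk = 26  [terminal]
15. n8.lab = false  [terminal]
16. n5.lab = "myp"  ["m" ++ e.sig]
17. n5.pre = -4  [A.live * 2 - 28]
18. n9.ok = 22  [A.pre * 3 + 34]
19. n9.mk = false  [false]
20. n9.hot = "wmyp"  ["w" ++ A.lab]
21. n10.lab = true  [terminal]
22. n9.off = false  [false]
23. n1.off = 28  [(if S.off then D.lim else C.tag) + 25]
24. n1.fin = "xwwmyp"  [D.lab ++ A.lab]
25. n0.off = true  [S.ok > 1]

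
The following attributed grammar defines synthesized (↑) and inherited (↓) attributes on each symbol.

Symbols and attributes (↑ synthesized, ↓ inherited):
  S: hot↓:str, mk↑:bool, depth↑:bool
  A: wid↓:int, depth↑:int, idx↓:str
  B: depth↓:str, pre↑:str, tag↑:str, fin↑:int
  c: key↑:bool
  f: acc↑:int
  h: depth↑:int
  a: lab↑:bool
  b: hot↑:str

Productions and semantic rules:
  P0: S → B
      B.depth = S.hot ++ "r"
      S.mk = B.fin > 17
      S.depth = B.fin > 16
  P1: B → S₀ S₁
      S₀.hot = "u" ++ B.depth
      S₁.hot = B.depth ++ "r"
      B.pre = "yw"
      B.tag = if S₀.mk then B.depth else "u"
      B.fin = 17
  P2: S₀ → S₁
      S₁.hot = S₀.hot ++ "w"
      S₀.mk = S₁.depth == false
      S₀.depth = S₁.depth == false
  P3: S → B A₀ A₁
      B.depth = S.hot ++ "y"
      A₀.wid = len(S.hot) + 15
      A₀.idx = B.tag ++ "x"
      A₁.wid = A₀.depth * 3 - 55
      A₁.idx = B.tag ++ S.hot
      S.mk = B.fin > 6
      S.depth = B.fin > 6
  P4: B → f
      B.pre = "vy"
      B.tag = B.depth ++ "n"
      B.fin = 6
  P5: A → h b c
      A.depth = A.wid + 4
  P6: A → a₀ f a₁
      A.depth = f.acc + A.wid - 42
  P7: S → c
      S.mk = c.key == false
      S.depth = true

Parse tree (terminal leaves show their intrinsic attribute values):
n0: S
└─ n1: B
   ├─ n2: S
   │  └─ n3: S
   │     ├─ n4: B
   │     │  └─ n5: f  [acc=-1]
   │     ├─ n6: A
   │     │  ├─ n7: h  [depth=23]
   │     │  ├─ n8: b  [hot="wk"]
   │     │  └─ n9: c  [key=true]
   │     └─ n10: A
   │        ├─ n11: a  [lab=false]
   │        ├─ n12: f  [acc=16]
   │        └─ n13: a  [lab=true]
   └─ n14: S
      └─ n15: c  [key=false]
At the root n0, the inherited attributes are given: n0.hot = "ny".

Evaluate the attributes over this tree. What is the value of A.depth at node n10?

1. n0.hot = "ny"  [given at root]
2. n1.depth = "nyr"  [S.hot ++ "r"]
3. n2.hot = "unyr"  ["u" ++ B.depth]
4. n3.hot = "unyrw"  [S₀.hot ++ "w"]
5. n4.depth = "unyrwy"  [S.hot ++ "y"]
6. n5.acc = -1  [terminal]
7. n4.pre = "vy"  ["vy"]
8. n4.tag = "unyrwyn"  [B.depth ++ "n"]
9. n4.fin = 6  [6]
10. n6.wid = 20  [len(S.hot) + 15]
11. n6.idx = "unyrwynx"  [B.tag ++ "x"]
12. n7.depth = 23  [terminal]
13. n8.hot = "wk"  [terminal]
14. n9.key = true  [terminal]
15. n6.depth = 24  [A.wid + 4]
16. n10.wid = 17  [A₀.depth * 3 - 55]
17. n10.idx = "unyrwynunyrw"  [B.tag ++ S.hot]
18. n11.lab = false  [terminal]
19. n12.acc = 16  [terminal]
20. n13.lab = true  [terminal]
21. n10.depth = -9  [f.acc + A.wid - 42]
22. n3.mk = false  [B.fin > 6]
23. n3.depth = false  [B.fin > 6]
24. n2.mk = true  [S₁.depth == false]
25. n2.depth = true  [S₁.depth == false]
26. n14.hot = "nyrr"  [B.depth ++ "r"]
27. n15.key = false  [terminal]
28. n14.mk = true  [c.key == false]
29. n14.depth = true  [true]
30. n1.pre = "yw"  ["yw"]
31. n1.tag = "nyr"  [if S₀.mk then B.depth else "u"]
32. n1.fin = 17  [17]
33. n0.mk = false  [B.fin > 17]
34. n0.depth = true  [B.fin > 16]

-9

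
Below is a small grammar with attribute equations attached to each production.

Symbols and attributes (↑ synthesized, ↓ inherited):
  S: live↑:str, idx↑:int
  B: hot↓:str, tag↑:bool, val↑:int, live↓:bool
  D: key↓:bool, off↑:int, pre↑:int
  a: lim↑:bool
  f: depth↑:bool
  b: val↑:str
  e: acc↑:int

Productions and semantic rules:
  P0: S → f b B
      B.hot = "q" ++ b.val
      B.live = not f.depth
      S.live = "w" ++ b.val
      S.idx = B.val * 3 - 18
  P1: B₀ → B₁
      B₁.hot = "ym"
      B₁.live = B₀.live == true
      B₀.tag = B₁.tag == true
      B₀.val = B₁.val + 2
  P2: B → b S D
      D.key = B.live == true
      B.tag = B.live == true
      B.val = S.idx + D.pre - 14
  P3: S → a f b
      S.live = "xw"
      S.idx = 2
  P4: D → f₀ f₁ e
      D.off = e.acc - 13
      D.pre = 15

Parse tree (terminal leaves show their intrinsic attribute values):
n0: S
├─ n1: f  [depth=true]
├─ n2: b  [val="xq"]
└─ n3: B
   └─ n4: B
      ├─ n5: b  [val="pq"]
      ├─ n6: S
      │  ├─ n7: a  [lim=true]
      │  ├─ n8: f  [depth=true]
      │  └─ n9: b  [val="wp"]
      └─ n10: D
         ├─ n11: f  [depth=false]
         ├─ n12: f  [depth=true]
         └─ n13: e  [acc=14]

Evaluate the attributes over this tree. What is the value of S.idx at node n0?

1. n1.depth = true  [terminal]
2. n2.val = "xq"  [terminal]
3. n3.hot = "qxq"  ["q" ++ b.val]
4. n3.live = false  [not f.depth]
5. n4.hot = "ym"  ["ym"]
6. n4.live = false  [B₀.live == true]
7. n5.val = "pq"  [terminal]
8. n7.lim = true  [terminal]
9. n8.depth = true  [terminal]
10. n9.val = "wp"  [terminal]
11. n6.live = "xw"  ["xw"]
12. n6.idx = 2  [2]
13. n10.key = false  [B.live == true]
14. n11.depth = false  [terminal]
15. n12.depth = true  [terminal]
16. n13.acc = 14  [terminal]
17. n10.off = 1  [e.acc - 13]
18. n10.pre = 15  [15]
19. n4.tag = false  [B.live == true]
20. n4.val = 3  [S.idx + D.pre - 14]
21. n3.tag = false  [B₁.tag == true]
22. n3.val = 5  [B₁.val + 2]
23. n0.live = "wxq"  ["w" ++ b.val]
24. n0.idx = -3  [B.val * 3 - 18]

-3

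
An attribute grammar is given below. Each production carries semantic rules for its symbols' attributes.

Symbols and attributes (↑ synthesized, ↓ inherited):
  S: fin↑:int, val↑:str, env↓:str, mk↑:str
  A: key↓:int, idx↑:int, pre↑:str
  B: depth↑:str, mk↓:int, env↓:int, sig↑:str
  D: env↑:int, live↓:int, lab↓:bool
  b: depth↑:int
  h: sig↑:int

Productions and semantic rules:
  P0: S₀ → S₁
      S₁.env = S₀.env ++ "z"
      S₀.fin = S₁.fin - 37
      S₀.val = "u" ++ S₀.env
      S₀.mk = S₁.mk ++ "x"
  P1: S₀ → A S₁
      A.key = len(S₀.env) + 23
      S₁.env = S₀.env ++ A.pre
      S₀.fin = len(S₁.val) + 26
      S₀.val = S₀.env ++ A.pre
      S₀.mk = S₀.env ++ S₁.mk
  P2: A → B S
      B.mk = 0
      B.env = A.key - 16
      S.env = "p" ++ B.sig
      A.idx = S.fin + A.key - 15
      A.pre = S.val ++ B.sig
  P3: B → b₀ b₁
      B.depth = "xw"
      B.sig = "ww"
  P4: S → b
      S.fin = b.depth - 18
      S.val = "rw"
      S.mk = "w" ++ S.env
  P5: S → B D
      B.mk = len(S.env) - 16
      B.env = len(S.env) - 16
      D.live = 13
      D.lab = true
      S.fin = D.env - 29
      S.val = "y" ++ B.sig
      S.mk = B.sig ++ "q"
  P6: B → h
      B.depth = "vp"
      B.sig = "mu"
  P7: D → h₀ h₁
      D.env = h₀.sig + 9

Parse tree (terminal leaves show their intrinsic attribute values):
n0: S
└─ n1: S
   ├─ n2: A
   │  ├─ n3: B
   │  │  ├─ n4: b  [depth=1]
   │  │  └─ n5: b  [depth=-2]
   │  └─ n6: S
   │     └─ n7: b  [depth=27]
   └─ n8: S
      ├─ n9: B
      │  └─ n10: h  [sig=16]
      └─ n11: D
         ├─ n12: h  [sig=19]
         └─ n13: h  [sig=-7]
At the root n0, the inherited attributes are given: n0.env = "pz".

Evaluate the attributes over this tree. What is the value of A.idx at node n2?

1. n0.env = "pz"  [given at root]
2. n1.env = "pzz"  [S₀.env ++ "z"]
3. n2.key = 26  [len(S₀.env) + 23]
4. n3.mk = 0  [0]
5. n3.env = 10  [A.key - 16]
6. n4.depth = 1  [terminal]
7. n5.depth = -2  [terminal]
8. n3.depth = "xw"  ["xw"]
9. n3.sig = "ww"  ["ww"]
10. n6.env = "pww"  ["p" ++ B.sig]
11. n7.depth = 27  [terminal]
12. n6.fin = 9  [b.depth - 18]
13. n6.val = "rw"  ["rw"]
14. n6.mk = "wpww"  ["w" ++ S.env]
15. n2.idx = 20  [S.fin + A.key - 15]
16. n2.pre = "rwww"  [S.val ++ B.sig]
17. n8.env = "pzzrwww"  [S₀.env ++ A.pre]
18. n9.mk = -9  [len(S.env) - 16]
19. n9.env = -9  [len(S.env) - 16]
20. n10.sig = 16  [terminal]
21. n9.depth = "vp"  ["vp"]
22. n9.sig = "mu"  ["mu"]
23. n11.live = 13  [13]
24. n11.lab = true  [true]
25. n12.sig = 19  [terminal]
26. n13.sig = -7  [terminal]
27. n11.env = 28  [h₀.sig + 9]
28. n8.fin = -1  [D.env - 29]
29. n8.val = "ymu"  ["y" ++ B.sig]
30. n8.mk = "muq"  [B.sig ++ "q"]
31. n1.fin = 29  [len(S₁.val) + 26]
32. n1.val = "pzzrwww"  [S₀.env ++ A.pre]
33. n1.mk = "pzzmuq"  [S₀.env ++ S₁.mk]
34. n0.fin = -8  [S₁.fin - 37]
35. n0.val = "upz"  ["u" ++ S₀.env]
36. n0.mk = "pzzmuqx"  [S₁.mk ++ "x"]

20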